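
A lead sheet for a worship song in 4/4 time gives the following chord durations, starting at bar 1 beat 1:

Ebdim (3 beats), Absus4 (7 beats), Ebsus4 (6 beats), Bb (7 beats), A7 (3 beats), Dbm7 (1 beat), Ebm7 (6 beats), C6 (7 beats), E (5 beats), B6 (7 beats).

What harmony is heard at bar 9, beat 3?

C6

Beat 3 of bar 9 is beat (9−1)×4 + 3 = 35 overall.
Running totals: Ebdim ends at 3, Absus4 ends at 10, Ebsus4 ends at 16, Bb ends at 23, A7 ends at 26, Dbm7 ends at 27, Ebm7 ends at 33, C6 ends at 40.
Beat 35 falls within C6.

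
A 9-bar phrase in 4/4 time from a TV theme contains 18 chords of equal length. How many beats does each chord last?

9 bars × 4 beats/bar = 36 beats total.
36 beats ÷ 18 chords = 2 beats per chord.
(That is a half note.)

2 beats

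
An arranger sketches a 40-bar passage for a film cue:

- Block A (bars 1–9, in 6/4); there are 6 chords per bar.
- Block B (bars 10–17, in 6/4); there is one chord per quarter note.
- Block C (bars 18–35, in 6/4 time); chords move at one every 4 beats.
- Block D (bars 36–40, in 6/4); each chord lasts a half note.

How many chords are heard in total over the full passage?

144 chords

A: 9 bars × 6 beats = 54 beats; 1 beat/chord → 54 chords.
B: 8 bars × 6 beats = 48 beats; 1 beat/chord → 48 chords.
C: 18 bars × 6 beats = 108 beats; 4 beats/chord → 27 chords.
D: 5 bars × 6 beats = 30 beats; 2 beats/chord → 15 chords.
Total: 54 + 48 + 27 + 15 = 144.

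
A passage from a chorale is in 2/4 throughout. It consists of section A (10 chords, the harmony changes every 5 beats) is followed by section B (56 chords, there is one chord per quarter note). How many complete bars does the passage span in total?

A: 10 × 5 = 50 beats = 25 bars.
B: 56 × 1 = 56 beats = 28 bars.
Total: 25 + 28 = 53 bars.

53 bars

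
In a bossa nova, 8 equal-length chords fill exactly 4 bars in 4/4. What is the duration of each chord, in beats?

4 bars × 4 beats/bar = 16 beats total.
16 beats ÷ 8 chords = 2 beats per chord.
(That is a half note.)

2 beats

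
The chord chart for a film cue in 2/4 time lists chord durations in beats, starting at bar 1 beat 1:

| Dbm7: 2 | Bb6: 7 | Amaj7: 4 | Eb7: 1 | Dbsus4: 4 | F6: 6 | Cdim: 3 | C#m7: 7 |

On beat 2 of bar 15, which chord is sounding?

Beat 2 of bar 15 is beat (15−1)×2 + 2 = 30 overall.
Running totals: Dbm7 ends at 2, Bb6 ends at 9, Amaj7 ends at 13, Eb7 ends at 14, Dbsus4 ends at 18, F6 ends at 24, Cdim ends at 27, C#m7 ends at 34.
Beat 30 falls within C#m7.

C#m7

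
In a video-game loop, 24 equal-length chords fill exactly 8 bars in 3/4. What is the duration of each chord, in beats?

8 bars × 3 beats/bar = 24 beats total.
24 beats ÷ 24 chords = 1 beats per chord.
(That is a quarter note.)

1 beat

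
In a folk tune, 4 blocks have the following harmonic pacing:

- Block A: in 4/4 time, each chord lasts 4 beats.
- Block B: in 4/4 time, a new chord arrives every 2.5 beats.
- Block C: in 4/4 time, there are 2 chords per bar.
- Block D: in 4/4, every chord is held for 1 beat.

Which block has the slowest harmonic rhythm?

Block A

A: each chord is 4 beats in 4/4, so 1 per bar.
B: each chord is 2.5 beats in 4/4, so 1.6 per bar.
C: each chord is 2 beats in 4/4, so 2 per bar.
D: each chord is 1 beat in 4/4, so 4 per bar.
Slowest is A at 1 chords/bar.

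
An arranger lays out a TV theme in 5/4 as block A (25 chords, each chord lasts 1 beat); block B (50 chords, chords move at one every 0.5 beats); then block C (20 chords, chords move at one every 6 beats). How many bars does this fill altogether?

A: 25 × 1 = 25 beats = 5 bars.
B: 50 × 0.5 = 25 beats = 5 bars.
C: 20 × 6 = 120 beats = 24 bars.
Total: 5 + 5 + 24 = 34 bars.

34 bars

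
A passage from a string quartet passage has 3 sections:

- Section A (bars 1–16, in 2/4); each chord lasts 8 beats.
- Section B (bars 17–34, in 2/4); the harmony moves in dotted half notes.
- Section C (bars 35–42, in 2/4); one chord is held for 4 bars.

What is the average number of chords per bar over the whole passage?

A: 16 bars of 2 beats is 32 beats; at 8 beats each that's 4 chords.
B: 18 bars of 2 beats is 36 beats; at 3 beats each that's 12 chords.
C: 8 bars of 2 beats is 16 beats; at 8 beats each that's 2 chords.
Overall: 18 chords over 42 bars → 18/42 = 3/7 chords per bar.

3/7 chords per bar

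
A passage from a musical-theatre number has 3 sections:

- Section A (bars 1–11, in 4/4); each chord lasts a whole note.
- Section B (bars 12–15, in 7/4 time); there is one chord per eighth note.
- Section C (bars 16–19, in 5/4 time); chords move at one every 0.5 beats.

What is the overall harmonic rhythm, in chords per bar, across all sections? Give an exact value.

A: 11 × 4 = 44 beats ÷ 4 = 11 chords.
B: 4 × 7 = 28 beats ÷ 0.5 = 56 chords.
C: 4 × 5 = 20 beats ÷ 0.5 = 40 chords.
Overall: 107 chords over 19 bars → 107/19 = 107/19 chords per bar.

107/19 chords per bar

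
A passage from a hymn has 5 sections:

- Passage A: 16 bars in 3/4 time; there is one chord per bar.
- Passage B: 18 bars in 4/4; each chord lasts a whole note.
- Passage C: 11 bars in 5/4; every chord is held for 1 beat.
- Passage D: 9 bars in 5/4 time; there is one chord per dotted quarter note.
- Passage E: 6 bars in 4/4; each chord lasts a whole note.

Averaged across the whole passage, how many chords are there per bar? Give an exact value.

A: 16 bars of 3 beats is 48 beats; at 3 beats each that's 16 chords.
B: 18 bars of 4 beats is 72 beats; at 4 beats each that's 18 chords.
C: 11 bars of 5 beats is 55 beats; at 1 beat each that's 55 chords.
D: 9 bars of 5 beats is 45 beats; at 1.5 beats each that's 30 chords.
E: 6 bars of 4 beats is 24 beats; at 4 beats each that's 6 chords.
Overall: 125 chords over 60 bars → 125/60 = 25/12 chords per bar.

25/12 chords per bar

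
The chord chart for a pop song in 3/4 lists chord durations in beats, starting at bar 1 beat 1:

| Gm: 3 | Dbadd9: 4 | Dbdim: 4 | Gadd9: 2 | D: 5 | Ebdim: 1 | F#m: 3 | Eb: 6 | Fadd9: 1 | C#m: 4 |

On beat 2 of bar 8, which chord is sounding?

Beat 2 of bar 8 is beat (8−1)×3 + 2 = 23 overall.
Running totals: Gm ends at 3, Dbadd9 ends at 7, Dbdim ends at 11, Gadd9 ends at 13, D ends at 18, Ebdim ends at 19, F#m ends at 22, Eb ends at 28.
Beat 23 falls within Eb.

Eb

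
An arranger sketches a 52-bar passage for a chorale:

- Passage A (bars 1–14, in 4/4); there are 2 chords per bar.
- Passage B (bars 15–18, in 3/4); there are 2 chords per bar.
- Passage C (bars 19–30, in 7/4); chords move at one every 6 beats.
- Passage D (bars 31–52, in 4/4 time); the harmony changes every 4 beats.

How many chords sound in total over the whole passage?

A: 14·4 = 56 beats, 56/2 = 28 chords.
B: 4·3 = 12 beats, 12/1.5 = 8 chords.
C: 12·7 = 84 beats, 84/6 = 14 chords.
D: 22·4 = 88 beats, 88/4 = 22 chords.
Total: 28 + 8 + 14 + 22 = 72.

72 chords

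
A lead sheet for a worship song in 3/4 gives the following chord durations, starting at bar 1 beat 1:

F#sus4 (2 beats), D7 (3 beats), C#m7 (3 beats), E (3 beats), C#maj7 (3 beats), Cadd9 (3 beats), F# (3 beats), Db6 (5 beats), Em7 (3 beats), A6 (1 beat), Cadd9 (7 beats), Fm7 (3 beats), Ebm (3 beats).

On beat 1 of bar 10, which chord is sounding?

Em7

Beat 1 of bar 10 is beat (10−1)×3 + 1 = 28 overall.
Running totals: F#sus4 ends at 2, D7 ends at 5, C#m7 ends at 8, E ends at 11, C#maj7 ends at 14, Cadd9 ends at 17, F# ends at 20, Db6 ends at 25, Em7 ends at 28.
Beat 28 falls within Em7.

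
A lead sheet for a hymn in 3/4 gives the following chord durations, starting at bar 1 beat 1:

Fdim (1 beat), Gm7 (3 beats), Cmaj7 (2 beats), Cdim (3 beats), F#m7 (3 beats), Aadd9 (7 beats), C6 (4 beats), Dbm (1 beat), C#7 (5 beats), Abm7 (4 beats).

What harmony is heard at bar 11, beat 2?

Beat 2 of bar 11 is beat (11−1)×3 + 2 = 32 overall.
Running totals: Fdim ends at 1, Gm7 ends at 4, Cmaj7 ends at 6, Cdim ends at 9, F#m7 ends at 12, Aadd9 ends at 19, C6 ends at 23, Dbm ends at 24, C#7 ends at 29, Abm7 ends at 33.
Beat 32 falls within Abm7.

Abm7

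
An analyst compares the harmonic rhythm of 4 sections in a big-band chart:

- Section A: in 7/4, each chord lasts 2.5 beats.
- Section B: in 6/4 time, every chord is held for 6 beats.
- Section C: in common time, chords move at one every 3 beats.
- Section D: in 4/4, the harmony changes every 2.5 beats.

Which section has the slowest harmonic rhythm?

Section B

A: 7/2.5 = 2.8 chords/bar.
B: 6/6 = 1 chord/bar.
C: 4/3 = 4/3 chords/bar.
D: 4/2.5 = 1.6 chords/bar.
Slowest is B at 1 chords/bar.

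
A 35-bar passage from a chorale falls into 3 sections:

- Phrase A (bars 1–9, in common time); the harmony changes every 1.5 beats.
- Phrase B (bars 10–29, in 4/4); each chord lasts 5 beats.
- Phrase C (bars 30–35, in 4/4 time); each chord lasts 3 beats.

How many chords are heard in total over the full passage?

48 chords

A has 36 beats and chords last 1.5 each, so 24 chords.
B has 80 beats and chords last 5 each, so 16 chords.
C has 24 beats and chords last 3 each, so 8 chords.
Total: 24 + 16 + 8 = 48.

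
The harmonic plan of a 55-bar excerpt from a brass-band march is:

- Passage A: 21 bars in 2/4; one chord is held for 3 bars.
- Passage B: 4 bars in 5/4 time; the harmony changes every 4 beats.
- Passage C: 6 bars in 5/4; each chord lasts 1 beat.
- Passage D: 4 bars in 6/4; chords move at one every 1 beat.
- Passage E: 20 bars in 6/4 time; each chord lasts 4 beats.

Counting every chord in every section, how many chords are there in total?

96 chords

A: 21 bars × 2 beats = 42 beats; 6 beats/chord → 7 chords.
B: 4 bars × 5 beats = 20 beats; 4 beats/chord → 5 chords.
C: 6 bars × 5 beats = 30 beats; 1 beat/chord → 30 chords.
D: 4 bars × 6 beats = 24 beats; 1 beat/chord → 24 chords.
E: 20 bars × 6 beats = 120 beats; 4 beats/chord → 30 chords.
Total: 7 + 5 + 30 + 24 + 30 = 96.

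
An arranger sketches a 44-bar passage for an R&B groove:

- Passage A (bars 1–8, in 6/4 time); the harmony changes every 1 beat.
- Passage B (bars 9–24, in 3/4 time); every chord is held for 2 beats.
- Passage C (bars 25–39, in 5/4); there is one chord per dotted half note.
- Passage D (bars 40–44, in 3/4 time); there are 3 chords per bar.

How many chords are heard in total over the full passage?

112 chords

A: 8 bars × 6 beats = 48 beats; 1 beat/chord → 48 chords.
B: 16 bars × 3 beats = 48 beats; 2 beats/chord → 24 chords.
C: 15 bars × 5 beats = 75 beats; 3 beats/chord → 25 chords.
D: 5 bars × 3 beats = 15 beats; 1 beat/chord → 15 chords.
Total: 48 + 24 + 25 + 15 = 112.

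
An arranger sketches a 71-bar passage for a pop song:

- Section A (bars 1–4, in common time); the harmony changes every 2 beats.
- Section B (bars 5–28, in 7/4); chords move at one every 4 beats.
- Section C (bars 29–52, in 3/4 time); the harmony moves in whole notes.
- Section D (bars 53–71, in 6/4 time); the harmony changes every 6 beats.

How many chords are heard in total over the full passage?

A: 4·4 = 16 beats, 16/2 = 8 chords.
B: 24·7 = 168 beats, 168/4 = 42 chords.
C: 24·3 = 72 beats, 72/4 = 18 chords.
D: 19·6 = 114 beats, 114/6 = 19 chords.
Total: 8 + 42 + 18 + 19 = 87.

87 chords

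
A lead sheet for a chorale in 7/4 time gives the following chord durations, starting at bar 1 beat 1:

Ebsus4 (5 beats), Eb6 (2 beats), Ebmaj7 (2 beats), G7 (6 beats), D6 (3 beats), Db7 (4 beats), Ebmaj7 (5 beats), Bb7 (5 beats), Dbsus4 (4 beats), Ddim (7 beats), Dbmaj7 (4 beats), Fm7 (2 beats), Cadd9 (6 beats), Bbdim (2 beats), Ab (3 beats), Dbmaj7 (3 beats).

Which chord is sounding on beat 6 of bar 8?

Beat 6 of bar 8 is beat (8−1)×7 + 6 = 55 overall.
Running totals: Ebsus4 ends at 5, Eb6 ends at 7, Ebmaj7 ends at 9, G7 ends at 15, D6 ends at 18, Db7 ends at 22, Ebmaj7 ends at 27, Bb7 ends at 32, Dbsus4 ends at 36, Ddim ends at 43, Dbmaj7 ends at 47, Fm7 ends at 49, Cadd9 ends at 55.
Beat 55 falls within Cadd9.

Cadd9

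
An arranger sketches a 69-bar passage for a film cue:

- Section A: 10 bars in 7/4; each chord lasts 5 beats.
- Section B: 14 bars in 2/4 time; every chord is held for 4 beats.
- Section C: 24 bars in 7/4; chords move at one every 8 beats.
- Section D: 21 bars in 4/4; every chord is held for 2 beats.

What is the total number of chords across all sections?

84 chords

A: 10·7 = 70 beats, 70/5 = 14 chords.
B: 14·2 = 28 beats, 28/4 = 7 chords.
C: 24·7 = 168 beats, 168/8 = 21 chords.
D: 21·4 = 84 beats, 84/2 = 42 chords.
Total: 14 + 7 + 21 + 42 = 84.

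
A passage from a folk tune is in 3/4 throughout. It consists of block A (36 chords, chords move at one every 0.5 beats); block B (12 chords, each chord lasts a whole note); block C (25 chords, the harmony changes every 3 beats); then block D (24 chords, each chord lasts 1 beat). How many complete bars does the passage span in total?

55 bars

A: 36 × 0.5 = 18 beats = 6 bars.
B: 12 × 4 = 48 beats = 16 bars.
C: 25 × 3 = 75 beats = 25 bars.
D: 24 × 1 = 24 beats = 8 bars.
Total: 6 + 16 + 25 + 8 = 55 bars.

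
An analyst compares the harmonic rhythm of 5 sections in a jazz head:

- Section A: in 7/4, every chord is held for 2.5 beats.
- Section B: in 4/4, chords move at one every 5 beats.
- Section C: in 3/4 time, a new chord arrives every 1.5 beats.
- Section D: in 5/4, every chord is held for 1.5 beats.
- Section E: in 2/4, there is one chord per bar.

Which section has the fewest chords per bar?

A: each chord is 2.5 beats in 7/4, so 2.8 per bar.
B: each chord is 5 beats in 4/4, so 0.8 per bar.
C: each chord is 1.5 beats in 3/4, so 2 per bar.
D: each chord is 1.5 beats in 5/4, so 10/3 per bar.
E: each chord is 2 beats in 2/4, so 1 per bar.
Slowest is B at 0.8 chords/bar.

Section B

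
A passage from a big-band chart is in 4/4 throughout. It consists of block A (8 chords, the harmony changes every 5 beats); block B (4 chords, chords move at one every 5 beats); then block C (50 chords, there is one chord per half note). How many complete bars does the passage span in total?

40 bars

A: 8 × 5 = 40 beats = 10 bars.
B: 4 × 5 = 20 beats = 5 bars.
C: 50 × 2 = 100 beats = 25 bars.
Total: 10 + 5 + 25 = 40 bars.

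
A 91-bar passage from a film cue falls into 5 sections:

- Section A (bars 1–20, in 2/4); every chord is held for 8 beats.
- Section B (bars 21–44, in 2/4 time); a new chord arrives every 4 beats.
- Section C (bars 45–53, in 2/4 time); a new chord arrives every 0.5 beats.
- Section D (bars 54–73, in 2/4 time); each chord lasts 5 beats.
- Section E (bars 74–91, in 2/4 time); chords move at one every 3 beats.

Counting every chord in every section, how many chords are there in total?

A: 20·2 = 40 beats, 40/8 = 5 chords.
B: 24·2 = 48 beats, 48/4 = 12 chords.
C: 9·2 = 18 beats, 18/0.5 = 36 chords.
D: 20·2 = 40 beats, 40/5 = 8 chords.
E: 18·2 = 36 beats, 36/3 = 12 chords.
Total: 5 + 12 + 36 + 8 + 12 = 73.

73 chords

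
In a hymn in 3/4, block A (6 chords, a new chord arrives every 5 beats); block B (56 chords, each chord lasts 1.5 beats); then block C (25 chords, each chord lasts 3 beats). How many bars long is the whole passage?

63 bars

A: 6 × 5 = 30 beats = 10 bars.
B: 56 × 1.5 = 84 beats = 28 bars.
C: 25 × 3 = 75 beats = 25 bars.
Total: 10 + 28 + 25 = 63 bars.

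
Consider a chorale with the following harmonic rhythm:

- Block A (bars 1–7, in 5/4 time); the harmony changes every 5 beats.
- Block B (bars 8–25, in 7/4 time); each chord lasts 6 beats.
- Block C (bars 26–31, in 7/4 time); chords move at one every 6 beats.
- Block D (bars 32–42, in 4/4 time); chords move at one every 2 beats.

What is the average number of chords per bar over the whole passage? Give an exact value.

19/14 chords per bar

A: 7 × 5 = 35 beats ÷ 5 = 7 chords.
B: 18 × 7 = 126 beats ÷ 6 = 21 chords.
C: 6 × 7 = 42 beats ÷ 6 = 7 chords.
D: 11 × 4 = 44 beats ÷ 2 = 22 chords.
Overall: 57 chords over 42 bars → 57/42 = 19/14 chords per bar.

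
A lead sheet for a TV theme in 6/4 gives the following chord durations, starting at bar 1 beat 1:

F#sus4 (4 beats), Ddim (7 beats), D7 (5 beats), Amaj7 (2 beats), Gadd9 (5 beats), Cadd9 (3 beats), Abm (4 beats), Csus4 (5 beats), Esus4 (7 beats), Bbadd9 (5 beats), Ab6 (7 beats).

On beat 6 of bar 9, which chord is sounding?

Ab6

Beat 6 of bar 9 is beat (9−1)×6 + 6 = 54 overall.
Running totals: F#sus4 ends at 4, Ddim ends at 11, D7 ends at 16, Amaj7 ends at 18, Gadd9 ends at 23, Cadd9 ends at 26, Abm ends at 30, Csus4 ends at 35, Esus4 ends at 42, Bbadd9 ends at 47, Ab6 ends at 54.
Beat 54 falls within Ab6.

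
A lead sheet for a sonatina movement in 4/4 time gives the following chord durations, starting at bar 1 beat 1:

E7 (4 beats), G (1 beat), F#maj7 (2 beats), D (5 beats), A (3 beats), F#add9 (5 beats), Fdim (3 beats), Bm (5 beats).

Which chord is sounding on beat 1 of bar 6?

Fdim

Beat 1 of bar 6 is beat (6−1)×4 + 1 = 21 overall.
Running totals: E7 ends at 4, G ends at 5, F#maj7 ends at 7, D ends at 12, A ends at 15, F#add9 ends at 20, Fdim ends at 23.
Beat 21 falls within Fdim.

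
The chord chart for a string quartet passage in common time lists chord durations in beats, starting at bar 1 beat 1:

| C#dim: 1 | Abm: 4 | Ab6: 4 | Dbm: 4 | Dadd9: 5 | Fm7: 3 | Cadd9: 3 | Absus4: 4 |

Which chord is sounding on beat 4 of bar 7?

Beat 4 of bar 7 is beat (7−1)×4 + 4 = 28 overall.
Running totals: C#dim ends at 1, Abm ends at 5, Ab6 ends at 9, Dbm ends at 13, Dadd9 ends at 18, Fm7 ends at 21, Cadd9 ends at 24, Absus4 ends at 28.
Beat 28 falls within Absus4.

Absus4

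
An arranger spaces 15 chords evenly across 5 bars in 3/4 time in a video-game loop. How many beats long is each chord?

1 beat

5 bars × 3 beats/bar = 15 beats total.
15 beats ÷ 15 chords = 1 beats per chord.
(That is a quarter note.)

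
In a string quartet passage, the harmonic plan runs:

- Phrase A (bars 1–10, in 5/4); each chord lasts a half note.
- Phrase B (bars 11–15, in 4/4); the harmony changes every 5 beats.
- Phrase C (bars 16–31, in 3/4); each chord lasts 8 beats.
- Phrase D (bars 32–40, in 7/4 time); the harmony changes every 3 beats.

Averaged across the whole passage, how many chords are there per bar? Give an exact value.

A: 10 × 5 = 50 beats ÷ 2 = 25 chords.
B: 5 × 4 = 20 beats ÷ 5 = 4 chords.
C: 16 × 3 = 48 beats ÷ 8 = 6 chords.
D: 9 × 7 = 63 beats ÷ 3 = 21 chords.
Overall: 56 chords over 40 bars → 56/40 = 1.4 chords per bar.

1.4 chords per bar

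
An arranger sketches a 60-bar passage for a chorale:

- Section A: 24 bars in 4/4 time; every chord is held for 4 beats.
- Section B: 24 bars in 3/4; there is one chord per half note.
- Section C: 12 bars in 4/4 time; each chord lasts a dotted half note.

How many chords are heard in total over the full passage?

A has 96 beats and chords last 4 each, so 24 chords.
B has 72 beats and chords last 2 each, so 36 chords.
C has 48 beats and chords last 3 each, so 16 chords.
Total: 24 + 36 + 16 = 76.

76 chords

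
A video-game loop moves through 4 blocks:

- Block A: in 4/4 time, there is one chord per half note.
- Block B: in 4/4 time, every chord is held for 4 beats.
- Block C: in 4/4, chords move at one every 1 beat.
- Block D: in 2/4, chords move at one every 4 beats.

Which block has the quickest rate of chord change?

A: 4 beats/bar ÷ 2 beats/chord = 2 chords/bar.
B: 4 beats/bar ÷ 4 beats/chord = 1 chord/bar.
C: 4 beats/bar ÷ 1 beat/chord = 4 chords/bar.
D: 2 beats/bar ÷ 4 beats/chord = 0.5 chords/bar.
Fastest is C at 4 chords/bar.

Block C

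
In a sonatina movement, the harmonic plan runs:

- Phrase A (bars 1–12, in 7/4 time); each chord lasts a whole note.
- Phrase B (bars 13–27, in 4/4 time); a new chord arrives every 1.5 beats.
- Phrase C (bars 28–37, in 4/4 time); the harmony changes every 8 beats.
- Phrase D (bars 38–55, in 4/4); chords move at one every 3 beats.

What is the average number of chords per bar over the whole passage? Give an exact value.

A: 12 × 7 = 84 beats ÷ 4 = 21 chords.
B: 15 × 4 = 60 beats ÷ 1.5 = 40 chords.
C: 10 × 4 = 40 beats ÷ 8 = 5 chords.
D: 18 × 4 = 72 beats ÷ 3 = 24 chords.
Overall: 90 chords over 55 bars → 90/55 = 18/11 chords per bar.

18/11 chords per bar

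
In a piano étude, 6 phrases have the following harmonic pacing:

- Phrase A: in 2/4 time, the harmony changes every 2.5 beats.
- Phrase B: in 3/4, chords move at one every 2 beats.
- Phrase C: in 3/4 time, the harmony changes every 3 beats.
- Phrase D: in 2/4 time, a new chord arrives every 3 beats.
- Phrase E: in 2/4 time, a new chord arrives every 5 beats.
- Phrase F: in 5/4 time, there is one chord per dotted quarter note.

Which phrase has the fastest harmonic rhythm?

Phrase F

A: each chord is 2.5 beats in 2/4, so 0.8 per bar.
B: each chord is 2 beats in 3/4, so 1.5 per bar.
C: each chord is 3 beats in 3/4, so 1 per bar.
D: each chord is 3 beats in 2/4, so 2/3 per bar.
E: each chord is 5 beats in 2/4, so 0.4 per bar.
F: each chord is 1.5 beats in 5/4, so 10/3 per bar.
Fastest is F at 10/3 chords/bar.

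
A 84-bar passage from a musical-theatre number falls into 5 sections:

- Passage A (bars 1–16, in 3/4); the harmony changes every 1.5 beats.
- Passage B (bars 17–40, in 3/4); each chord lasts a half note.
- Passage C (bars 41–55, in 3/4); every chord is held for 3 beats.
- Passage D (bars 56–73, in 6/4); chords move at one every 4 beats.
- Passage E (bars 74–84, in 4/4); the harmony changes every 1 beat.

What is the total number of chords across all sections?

A: 16 bars × 3 beats = 48 beats; 1.5 beats/chord → 32 chords.
B: 24 bars × 3 beats = 72 beats; 2 beats/chord → 36 chords.
C: 15 bars × 3 beats = 45 beats; 3 beats/chord → 15 chords.
D: 18 bars × 6 beats = 108 beats; 4 beats/chord → 27 chords.
E: 11 bars × 4 beats = 44 beats; 1 beat/chord → 44 chords.
Total: 32 + 36 + 15 + 27 + 44 = 154.

154 chords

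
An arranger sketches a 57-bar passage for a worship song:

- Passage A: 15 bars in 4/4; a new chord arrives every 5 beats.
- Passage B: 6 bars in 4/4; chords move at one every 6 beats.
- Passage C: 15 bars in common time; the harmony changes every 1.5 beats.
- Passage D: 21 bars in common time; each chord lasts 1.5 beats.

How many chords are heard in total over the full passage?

A: 15 bars × 4 beats = 60 beats; 5 beats/chord → 12 chords.
B: 6 bars × 4 beats = 24 beats; 6 beats/chord → 4 chords.
C: 15 bars × 4 beats = 60 beats; 1.5 beats/chord → 40 chords.
D: 21 bars × 4 beats = 84 beats; 1.5 beats/chord → 56 chords.
Total: 12 + 4 + 40 + 56 = 112.

112 chords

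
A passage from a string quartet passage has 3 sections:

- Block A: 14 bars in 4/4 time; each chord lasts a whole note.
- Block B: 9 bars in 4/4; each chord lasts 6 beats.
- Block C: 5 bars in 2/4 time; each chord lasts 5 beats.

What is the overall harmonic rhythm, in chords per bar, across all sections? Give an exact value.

11/14 chords per bar

A: 14 × 4 = 56 beats ÷ 4 = 14 chords.
B: 9 × 4 = 36 beats ÷ 6 = 6 chords.
C: 5 × 2 = 10 beats ÷ 5 = 2 chords.
Overall: 22 chords over 28 bars → 22/28 = 11/14 chords per bar.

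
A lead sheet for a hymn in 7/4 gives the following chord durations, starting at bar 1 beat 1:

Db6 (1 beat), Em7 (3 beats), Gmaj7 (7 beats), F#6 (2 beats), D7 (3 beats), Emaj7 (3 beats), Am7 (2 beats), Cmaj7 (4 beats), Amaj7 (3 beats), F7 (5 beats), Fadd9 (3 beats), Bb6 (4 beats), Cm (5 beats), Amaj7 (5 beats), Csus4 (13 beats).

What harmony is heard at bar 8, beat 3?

Beat 3 of bar 8 is beat (8−1)×7 + 3 = 52 overall.
Running totals: Db6 ends at 1, Em7 ends at 4, Gmaj7 ends at 11, F#6 ends at 13, D7 ends at 16, Emaj7 ends at 19, Am7 ends at 21, Cmaj7 ends at 25, Amaj7 ends at 28, F7 ends at 33, Fadd9 ends at 36, Bb6 ends at 40, Cm ends at 45, Amaj7 ends at 50, Csus4 ends at 63.
Beat 52 falls within Csus4.

Csus4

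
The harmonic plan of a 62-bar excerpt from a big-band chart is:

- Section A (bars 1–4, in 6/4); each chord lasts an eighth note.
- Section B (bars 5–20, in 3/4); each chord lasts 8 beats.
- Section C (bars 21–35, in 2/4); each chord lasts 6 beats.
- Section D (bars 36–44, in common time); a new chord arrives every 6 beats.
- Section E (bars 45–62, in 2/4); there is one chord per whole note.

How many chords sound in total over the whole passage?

74 chords

A: 4 bars × 6 beats = 24 beats; 0.5 beats/chord → 48 chords.
B: 16 bars × 3 beats = 48 beats; 8 beats/chord → 6 chords.
C: 15 bars × 2 beats = 30 beats; 6 beats/chord → 5 chords.
D: 9 bars × 4 beats = 36 beats; 6 beats/chord → 6 chords.
E: 18 bars × 2 beats = 36 beats; 4 beats/chord → 9 chords.
Total: 48 + 6 + 5 + 6 + 9 = 74.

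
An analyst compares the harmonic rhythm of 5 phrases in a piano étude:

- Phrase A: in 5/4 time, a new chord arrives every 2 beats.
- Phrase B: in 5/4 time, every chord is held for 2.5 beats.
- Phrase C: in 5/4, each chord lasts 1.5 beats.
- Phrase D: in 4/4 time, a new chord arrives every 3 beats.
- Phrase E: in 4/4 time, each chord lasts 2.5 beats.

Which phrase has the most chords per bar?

Phrase C

A: 5/2 = 2.5 chords/bar.
B: 5/2.5 = 2 chords/bar.
C: 5/1.5 = 10/3 chords/bar.
D: 4/3 = 4/3 chords/bar.
E: 4/2.5 = 1.6 chords/bar.
Fastest is C at 10/3 chords/bar.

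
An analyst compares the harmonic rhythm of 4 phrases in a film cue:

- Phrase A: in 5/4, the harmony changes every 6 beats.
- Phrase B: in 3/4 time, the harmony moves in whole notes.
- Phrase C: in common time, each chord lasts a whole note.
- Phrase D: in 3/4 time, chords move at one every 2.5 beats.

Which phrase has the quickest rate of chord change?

Phrase D

A: 5 beats/bar ÷ 6 beats/chord = 5/6 chords/bar.
B: 3 beats/bar ÷ 4 beats/chord = 0.75 chords/bar.
C: 4 beats/bar ÷ 4 beats/chord = 1 chord/bar.
D: 3 beats/bar ÷ 2.5 beats/chord = 1.2 chords/bar.
Fastest is D at 1.2 chords/bar.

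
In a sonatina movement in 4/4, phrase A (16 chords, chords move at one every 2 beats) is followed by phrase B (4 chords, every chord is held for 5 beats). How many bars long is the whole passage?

13 bars

A: 16 × 2 = 32 beats = 8 bars.
B: 4 × 5 = 20 beats = 5 bars.
Total: 8 + 5 = 13 bars.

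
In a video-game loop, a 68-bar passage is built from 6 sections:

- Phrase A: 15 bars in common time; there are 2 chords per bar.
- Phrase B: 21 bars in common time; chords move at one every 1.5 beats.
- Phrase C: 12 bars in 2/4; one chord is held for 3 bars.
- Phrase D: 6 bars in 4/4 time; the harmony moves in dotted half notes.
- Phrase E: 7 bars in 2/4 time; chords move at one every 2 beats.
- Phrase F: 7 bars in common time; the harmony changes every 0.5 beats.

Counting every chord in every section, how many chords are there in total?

161 chords

A: 15·4 = 60 beats, 60/2 = 30 chords.
B: 21·4 = 84 beats, 84/1.5 = 56 chords.
C: 12·2 = 24 beats, 24/6 = 4 chords.
D: 6·4 = 24 beats, 24/3 = 8 chords.
E: 7·2 = 14 beats, 14/2 = 7 chords.
F: 7·4 = 28 beats, 28/0.5 = 56 chords.
Total: 30 + 56 + 4 + 8 + 7 + 56 = 161.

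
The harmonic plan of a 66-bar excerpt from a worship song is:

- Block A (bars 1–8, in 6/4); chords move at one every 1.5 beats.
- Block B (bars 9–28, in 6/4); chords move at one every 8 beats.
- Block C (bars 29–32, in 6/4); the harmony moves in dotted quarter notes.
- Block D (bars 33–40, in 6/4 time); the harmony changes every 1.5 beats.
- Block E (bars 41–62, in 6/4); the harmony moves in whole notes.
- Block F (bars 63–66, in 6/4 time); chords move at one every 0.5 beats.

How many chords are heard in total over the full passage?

176 chords

A: 8·6 = 48 beats, 48/1.5 = 32 chords.
B: 20·6 = 120 beats, 120/8 = 15 chords.
C: 4·6 = 24 beats, 24/1.5 = 16 chords.
D: 8·6 = 48 beats, 48/1.5 = 32 chords.
E: 22·6 = 132 beats, 132/4 = 33 chords.
F: 4·6 = 24 beats, 24/0.5 = 48 chords.
Total: 32 + 15 + 16 + 32 + 33 + 48 = 176.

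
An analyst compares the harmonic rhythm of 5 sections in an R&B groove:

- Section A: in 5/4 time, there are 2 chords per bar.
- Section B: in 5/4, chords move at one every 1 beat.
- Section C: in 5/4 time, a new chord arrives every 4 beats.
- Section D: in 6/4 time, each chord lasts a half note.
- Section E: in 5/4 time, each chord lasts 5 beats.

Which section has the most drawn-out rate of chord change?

A: each chord is 2.5 beats in 5/4, so 2 per bar.
B: each chord is 1 beat in 5/4, so 5 per bar.
C: each chord is 4 beats in 5/4, so 1.25 per bar.
D: each chord is 2 beats in 6/4, so 3 per bar.
E: each chord is 5 beats in 5/4, so 1 per bar.
Slowest is E at 1 chords/bar.

Section E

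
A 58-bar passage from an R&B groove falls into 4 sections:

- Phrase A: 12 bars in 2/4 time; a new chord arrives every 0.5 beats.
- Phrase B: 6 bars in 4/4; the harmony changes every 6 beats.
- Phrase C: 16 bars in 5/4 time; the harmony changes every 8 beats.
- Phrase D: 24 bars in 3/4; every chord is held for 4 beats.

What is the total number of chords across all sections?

80 chords

A has 24 beats and chords last 0.5 each, so 48 chords.
B has 24 beats and chords last 6 each, so 4 chords.
C has 80 beats and chords last 8 each, so 10 chords.
D has 72 beats and chords last 4 each, so 18 chords.
Total: 48 + 4 + 10 + 18 = 80.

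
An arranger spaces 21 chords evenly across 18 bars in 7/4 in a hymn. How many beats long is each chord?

6 beats

18 bars × 7 beats/bar = 126 beats total.
126 beats ÷ 21 chords = 6 beats per chord.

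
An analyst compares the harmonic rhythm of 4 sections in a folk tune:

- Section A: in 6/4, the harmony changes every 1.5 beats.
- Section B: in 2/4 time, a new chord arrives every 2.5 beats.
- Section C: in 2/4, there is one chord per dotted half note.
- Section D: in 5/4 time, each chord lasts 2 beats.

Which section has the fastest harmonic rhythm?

A: 6 beats/bar ÷ 1.5 beats/chord = 4 chords/bar.
B: 2 beats/bar ÷ 2.5 beats/chord = 0.8 chords/bar.
C: 2 beats/bar ÷ 3 beats/chord = 2/3 chords/bar.
D: 5 beats/bar ÷ 2 beats/chord = 2.5 chords/bar.
Fastest is A at 4 chords/bar.

Section A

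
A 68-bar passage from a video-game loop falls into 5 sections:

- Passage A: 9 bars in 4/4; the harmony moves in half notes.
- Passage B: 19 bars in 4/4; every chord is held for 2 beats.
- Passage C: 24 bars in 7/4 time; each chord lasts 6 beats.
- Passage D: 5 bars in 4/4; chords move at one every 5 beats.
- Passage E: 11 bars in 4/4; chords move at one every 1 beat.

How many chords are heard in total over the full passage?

A: 9·4 = 36 beats, 36/2 = 18 chords.
B: 19·4 = 76 beats, 76/2 = 38 chords.
C: 24·7 = 168 beats, 168/6 = 28 chords.
D: 5·4 = 20 beats, 20/5 = 4 chords.
E: 11·4 = 44 beats, 44/1 = 44 chords.
Total: 18 + 38 + 28 + 4 + 44 = 132.

132 chords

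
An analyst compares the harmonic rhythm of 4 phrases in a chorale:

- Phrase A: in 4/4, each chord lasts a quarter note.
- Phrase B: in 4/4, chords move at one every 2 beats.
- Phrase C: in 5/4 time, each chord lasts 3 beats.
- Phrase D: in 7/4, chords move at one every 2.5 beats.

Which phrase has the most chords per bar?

A: 4/1 = 4 chords/bar.
B: 4/2 = 2 chords/bar.
C: 5/3 = 5/3 chords/bar.
D: 7/2.5 = 2.8 chords/bar.
Fastest is A at 4 chords/bar.

Phrase A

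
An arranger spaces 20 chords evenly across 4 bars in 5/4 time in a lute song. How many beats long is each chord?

4 bars × 5 beats/bar = 20 beats total.
20 beats ÷ 20 chords = 1 beats per chord.
(That is a quarter note.)

1 beat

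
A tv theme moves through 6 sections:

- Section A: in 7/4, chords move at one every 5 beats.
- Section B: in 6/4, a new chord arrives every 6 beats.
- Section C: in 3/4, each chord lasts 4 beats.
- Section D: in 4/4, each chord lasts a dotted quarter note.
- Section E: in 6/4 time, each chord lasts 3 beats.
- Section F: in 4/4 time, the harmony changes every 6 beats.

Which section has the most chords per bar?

A: each chord is 5 beats in 7/4, so 1.4 per bar.
B: each chord is 6 beats in 6/4, so 1 per bar.
C: each chord is 4 beats in 3/4, so 0.75 per bar.
D: each chord is 1.5 beats in 4/4, so 8/3 per bar.
E: each chord is 3 beats in 6/4, so 2 per bar.
F: each chord is 6 beats in 4/4, so 2/3 per bar.
Fastest is D at 8/3 chords/bar.

Section D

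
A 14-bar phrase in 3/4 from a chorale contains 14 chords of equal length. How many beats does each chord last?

14 bars × 3 beats/bar = 42 beats total.
42 beats ÷ 14 chords = 3 beats per chord.
(That is a dotted half note.)

3 beats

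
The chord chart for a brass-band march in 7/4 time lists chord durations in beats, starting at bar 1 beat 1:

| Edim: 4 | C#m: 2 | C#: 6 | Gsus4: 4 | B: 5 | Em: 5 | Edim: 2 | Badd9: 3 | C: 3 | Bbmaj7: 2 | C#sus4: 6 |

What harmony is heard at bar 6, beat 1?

Bbmaj7

Beat 1 of bar 6 is beat (6−1)×7 + 1 = 36 overall.
Running totals: Edim ends at 4, C#m ends at 6, C# ends at 12, Gsus4 ends at 16, B ends at 21, Em ends at 26, Edim ends at 28, Badd9 ends at 31, C ends at 34, Bbmaj7 ends at 36.
Beat 36 falls within Bbmaj7.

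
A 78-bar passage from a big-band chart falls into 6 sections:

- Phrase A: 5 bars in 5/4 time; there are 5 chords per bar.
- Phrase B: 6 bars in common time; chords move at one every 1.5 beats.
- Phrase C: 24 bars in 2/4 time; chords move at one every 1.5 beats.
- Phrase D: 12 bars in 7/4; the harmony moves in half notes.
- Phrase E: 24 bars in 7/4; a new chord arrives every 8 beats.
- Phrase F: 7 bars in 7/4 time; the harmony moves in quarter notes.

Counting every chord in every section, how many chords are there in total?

185 chords

A has 25 beats and chords last 1 each, so 25 chords.
B has 24 beats and chords last 1.5 each, so 16 chords.
C has 48 beats and chords last 1.5 each, so 32 chords.
D has 84 beats and chords last 2 each, so 42 chords.
E has 168 beats and chords last 8 each, so 21 chords.
F has 49 beats and chords last 1 each, so 49 chords.
Total: 25 + 16 + 32 + 42 + 21 + 49 = 185.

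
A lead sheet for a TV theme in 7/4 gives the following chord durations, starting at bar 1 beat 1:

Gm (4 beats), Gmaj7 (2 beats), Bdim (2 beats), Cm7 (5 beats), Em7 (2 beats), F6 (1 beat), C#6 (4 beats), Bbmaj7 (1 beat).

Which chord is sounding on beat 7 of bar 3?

Bbmaj7

Beat 7 of bar 3 is beat (3−1)×7 + 7 = 21 overall.
Running totals: Gm ends at 4, Gmaj7 ends at 6, Bdim ends at 8, Cm7 ends at 13, Em7 ends at 15, F6 ends at 16, C#6 ends at 20, Bbmaj7 ends at 21.
Beat 21 falls within Bbmaj7.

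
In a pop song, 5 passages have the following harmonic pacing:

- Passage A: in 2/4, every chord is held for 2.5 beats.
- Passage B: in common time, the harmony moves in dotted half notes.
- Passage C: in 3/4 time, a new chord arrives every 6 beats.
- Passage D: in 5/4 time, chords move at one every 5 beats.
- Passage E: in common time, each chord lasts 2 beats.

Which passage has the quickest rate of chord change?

A: 2/2.5 = 0.8 chords/bar.
B: 4/3 = 4/3 chords/bar.
C: 3/6 = 0.5 chords/bar.
D: 5/5 = 1 chord/bar.
E: 4/2 = 2 chords/bar.
Fastest is E at 2 chords/bar.

Passage E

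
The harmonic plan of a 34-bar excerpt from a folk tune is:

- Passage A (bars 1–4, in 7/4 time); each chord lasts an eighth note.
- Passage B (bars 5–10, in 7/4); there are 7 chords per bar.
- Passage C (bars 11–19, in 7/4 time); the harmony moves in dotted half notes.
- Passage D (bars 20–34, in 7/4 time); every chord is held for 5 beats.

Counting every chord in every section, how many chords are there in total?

A has 28 beats and chords last 0.5 each, so 56 chords.
B has 42 beats and chords last 1 each, so 42 chords.
C has 63 beats and chords last 3 each, so 21 chords.
D has 105 beats and chords last 5 each, so 21 chords.
Total: 56 + 42 + 21 + 21 = 140.

140 chords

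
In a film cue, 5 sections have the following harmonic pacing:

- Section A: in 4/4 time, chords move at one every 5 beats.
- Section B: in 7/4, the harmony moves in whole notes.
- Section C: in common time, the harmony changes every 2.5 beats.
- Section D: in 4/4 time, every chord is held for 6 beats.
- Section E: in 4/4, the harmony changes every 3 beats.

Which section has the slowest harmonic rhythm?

Section D

A: 4/5 = 0.8 chords/bar.
B: 7/4 = 1.75 chords/bar.
C: 4/2.5 = 1.6 chords/bar.
D: 4/6 = 2/3 chords/bar.
E: 4/3 = 4/3 chords/bar.
Slowest is D at 2/3 chords/bar.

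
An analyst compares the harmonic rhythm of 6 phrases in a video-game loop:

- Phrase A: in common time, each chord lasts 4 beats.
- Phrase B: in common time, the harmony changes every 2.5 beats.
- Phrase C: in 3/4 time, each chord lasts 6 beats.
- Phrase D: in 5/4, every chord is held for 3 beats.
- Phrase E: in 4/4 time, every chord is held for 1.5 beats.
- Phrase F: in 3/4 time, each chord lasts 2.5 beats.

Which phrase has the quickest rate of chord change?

A: each chord is 4 beats in 4/4, so 1 per bar.
B: each chord is 2.5 beats in 4/4, so 1.6 per bar.
C: each chord is 6 beats in 3/4, so 0.5 per bar.
D: each chord is 3 beats in 5/4, so 5/3 per bar.
E: each chord is 1.5 beats in 4/4, so 8/3 per bar.
F: each chord is 2.5 beats in 3/4, so 1.2 per bar.
Fastest is E at 8/3 chords/bar.

Phrase E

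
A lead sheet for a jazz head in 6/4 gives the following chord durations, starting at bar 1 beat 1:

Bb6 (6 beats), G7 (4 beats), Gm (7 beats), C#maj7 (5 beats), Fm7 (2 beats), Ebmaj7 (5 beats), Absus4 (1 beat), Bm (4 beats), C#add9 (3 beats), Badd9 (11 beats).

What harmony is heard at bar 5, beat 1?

Beat 1 of bar 5 is beat (5−1)×6 + 1 = 25 overall.
Running totals: Bb6 ends at 6, G7 ends at 10, Gm ends at 17, C#maj7 ends at 22, Fm7 ends at 24, Ebmaj7 ends at 29.
Beat 25 falls within Ebmaj7.

Ebmaj7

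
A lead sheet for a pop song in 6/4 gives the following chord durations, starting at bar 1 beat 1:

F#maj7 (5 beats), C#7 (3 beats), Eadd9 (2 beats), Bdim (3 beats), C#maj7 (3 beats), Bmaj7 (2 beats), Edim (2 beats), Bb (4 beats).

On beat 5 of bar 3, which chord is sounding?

Bmaj7

Beat 5 of bar 3 is beat (3−1)×6 + 5 = 17 overall.
Running totals: F#maj7 ends at 5, C#7 ends at 8, Eadd9 ends at 10, Bdim ends at 13, C#maj7 ends at 16, Bmaj7 ends at 18.
Beat 17 falls within Bmaj7.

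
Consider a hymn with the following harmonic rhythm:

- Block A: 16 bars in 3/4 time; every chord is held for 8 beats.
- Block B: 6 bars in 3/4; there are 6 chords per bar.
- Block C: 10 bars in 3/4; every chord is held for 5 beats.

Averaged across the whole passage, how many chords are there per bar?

1.5 chords per bar

A: 16 bars of 3 beats is 48 beats; at 8 beats each that's 6 chords.
B: 6 bars of 3 beats is 18 beats; at 0.5 beats each that's 36 chords.
C: 10 bars of 3 beats is 30 beats; at 5 beats each that's 6 chords.
Overall: 48 chords over 32 bars → 48/32 = 1.5 chords per bar.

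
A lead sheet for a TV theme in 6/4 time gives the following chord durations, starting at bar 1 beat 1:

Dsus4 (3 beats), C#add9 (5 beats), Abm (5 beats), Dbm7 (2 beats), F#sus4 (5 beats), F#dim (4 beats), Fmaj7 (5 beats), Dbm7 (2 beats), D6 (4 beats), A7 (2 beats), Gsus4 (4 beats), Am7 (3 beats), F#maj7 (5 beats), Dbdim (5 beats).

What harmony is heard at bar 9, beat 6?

Beat 6 of bar 9 is beat (9−1)×6 + 6 = 54 overall.
Running totals: Dsus4 ends at 3, C#add9 ends at 8, Abm ends at 13, Dbm7 ends at 15, F#sus4 ends at 20, F#dim ends at 24, Fmaj7 ends at 29, Dbm7 ends at 31, D6 ends at 35, A7 ends at 37, Gsus4 ends at 41, Am7 ends at 44, F#maj7 ends at 49, Dbdim ends at 54.
Beat 54 falls within Dbdim.

Dbdim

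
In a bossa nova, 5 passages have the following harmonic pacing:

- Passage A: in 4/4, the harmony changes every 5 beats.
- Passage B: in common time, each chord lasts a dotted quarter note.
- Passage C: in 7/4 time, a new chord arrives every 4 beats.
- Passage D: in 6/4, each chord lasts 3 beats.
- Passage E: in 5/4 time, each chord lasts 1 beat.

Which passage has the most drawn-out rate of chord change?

A: each chord is 5 beats in 4/4, so 0.8 per bar.
B: each chord is 1.5 beats in 4/4, so 8/3 per bar.
C: each chord is 4 beats in 7/4, so 1.75 per bar.
D: each chord is 3 beats in 6/4, so 2 per bar.
E: each chord is 1 beat in 5/4, so 5 per bar.
Slowest is A at 0.8 chords/bar.

Passage A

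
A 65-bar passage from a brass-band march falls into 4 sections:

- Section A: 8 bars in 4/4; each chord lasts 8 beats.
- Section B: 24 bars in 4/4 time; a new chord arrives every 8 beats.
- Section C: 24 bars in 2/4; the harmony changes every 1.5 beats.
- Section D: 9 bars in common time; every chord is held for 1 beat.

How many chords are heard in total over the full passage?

A: 8·4 = 32 beats, 32/8 = 4 chords.
B: 24·4 = 96 beats, 96/8 = 12 chords.
C: 24·2 = 48 beats, 48/1.5 = 32 chords.
D: 9·4 = 36 beats, 36/1 = 36 chords.
Total: 4 + 12 + 32 + 36 = 84.

84 chords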